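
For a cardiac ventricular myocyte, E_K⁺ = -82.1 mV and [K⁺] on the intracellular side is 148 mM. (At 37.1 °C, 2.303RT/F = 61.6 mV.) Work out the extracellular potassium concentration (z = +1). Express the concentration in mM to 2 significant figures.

Nernst: E = (61.6/1) · log₁₀([out]/[in]), so log₁₀([out]/[in]) = -82.1 × 1 / 61.6 = -1.3328.
[out]/[in] = 10^(-1.3328) = 0.04647.
[out] = 0.04647 × 148 = 6.878 mM.

6.9 mM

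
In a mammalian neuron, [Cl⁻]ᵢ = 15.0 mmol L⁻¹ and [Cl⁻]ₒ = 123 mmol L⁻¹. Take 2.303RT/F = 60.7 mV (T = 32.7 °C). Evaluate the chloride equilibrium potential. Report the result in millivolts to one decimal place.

-55.5 mV

E = (60.7/z) · log₁₀([Cl⁻]_out/[Cl⁻]_in) with z = -1.
For an anion, dividing by z = -1 reverses the sign.
= (60.7/-1) · log₁₀(123/15.0) = -60.70 · log₁₀(8.2)
= -60.70 · (0.9138) = -55.47 mV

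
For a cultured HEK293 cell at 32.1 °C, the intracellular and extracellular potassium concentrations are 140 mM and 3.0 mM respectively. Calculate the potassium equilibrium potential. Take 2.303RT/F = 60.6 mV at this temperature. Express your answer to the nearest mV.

-101 mV

E = (60.6/z) · log₁₀([K⁺]_out/[K⁺]_in) with z = +1.
= (60.6/1) · log₁₀(3.0/140) = 60.60 · log₁₀(0.02143)
= 60.60 · (-1.6690) = -101.14 mV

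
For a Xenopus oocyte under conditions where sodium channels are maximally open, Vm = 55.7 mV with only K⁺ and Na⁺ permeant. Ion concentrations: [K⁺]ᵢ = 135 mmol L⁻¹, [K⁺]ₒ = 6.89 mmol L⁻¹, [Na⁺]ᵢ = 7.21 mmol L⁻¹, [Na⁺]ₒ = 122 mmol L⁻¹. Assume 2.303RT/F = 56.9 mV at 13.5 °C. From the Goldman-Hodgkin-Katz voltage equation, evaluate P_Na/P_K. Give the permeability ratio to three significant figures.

24.0

Let α = P_Na/P_K. GHK: Vm = 56.9·log₁₀[(Kₒ + α·Naₒ)/(Kᵢ + α·Naᵢ)].
10^(Vm/56.9) = 10^(55.7/56.9) = 9.526
So 9.526·(Kᵢ + α·Naᵢ) = Kₒ + α·Naₒ → α = (9.526·135.0 − 6.89) / (122.0 − 9.526·7.21)
α = (1286 − 6.89) / (122.0 − 68.68) = 1279/53.32 = 23.99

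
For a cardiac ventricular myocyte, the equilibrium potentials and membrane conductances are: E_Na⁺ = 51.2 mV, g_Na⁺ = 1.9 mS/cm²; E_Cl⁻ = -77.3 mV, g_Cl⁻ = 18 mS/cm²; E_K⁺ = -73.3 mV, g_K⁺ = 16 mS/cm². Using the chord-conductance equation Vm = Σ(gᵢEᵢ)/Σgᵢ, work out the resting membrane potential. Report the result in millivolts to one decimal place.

-68.7 mV

Σ gᵢEᵢ = 1.9·(51.2) + 18·(-77.3) + 16·(-73.3) = -2466.92
Σ gᵢ = 1.9 + 18 + 16 = 35.9
Vm = -2466.92 / 35.9 = -68.72 mV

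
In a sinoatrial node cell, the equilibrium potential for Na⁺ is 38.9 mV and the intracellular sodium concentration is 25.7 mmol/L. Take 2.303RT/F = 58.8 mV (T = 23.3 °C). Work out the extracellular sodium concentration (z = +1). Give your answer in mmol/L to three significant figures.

118 mmol/L

Nernst: E = (58.8/1) · log₁₀([out]/[in]), so log₁₀([out]/[in]) = 38.9 × 1 / 58.8 = 0.6616.
[out]/[in] = 10^(0.6616) = 4.587.
[out] = 4.587 × 25.7 = 117.9 mmol/L.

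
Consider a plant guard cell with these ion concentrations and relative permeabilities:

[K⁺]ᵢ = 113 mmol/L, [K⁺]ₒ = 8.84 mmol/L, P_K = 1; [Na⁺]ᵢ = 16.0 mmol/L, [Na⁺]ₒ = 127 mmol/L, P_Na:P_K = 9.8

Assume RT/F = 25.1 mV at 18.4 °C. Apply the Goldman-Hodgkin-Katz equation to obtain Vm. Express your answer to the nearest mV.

Vm = 25.1 · ln[(Σ P·[cation]ₒ + Σ P·[anion]ᵢ) / (Σ P·[cation]ᵢ + Σ P·[anion]ₒ)]
Numerator = 1×8.84 + 9.8×127 = 1253
Denominator = 1×113 + 9.8×16.0 = 269.8
Vm = 25.1 · ln(4.6458) = 25.1 × (1.5360) = 38.55 mV

39 mV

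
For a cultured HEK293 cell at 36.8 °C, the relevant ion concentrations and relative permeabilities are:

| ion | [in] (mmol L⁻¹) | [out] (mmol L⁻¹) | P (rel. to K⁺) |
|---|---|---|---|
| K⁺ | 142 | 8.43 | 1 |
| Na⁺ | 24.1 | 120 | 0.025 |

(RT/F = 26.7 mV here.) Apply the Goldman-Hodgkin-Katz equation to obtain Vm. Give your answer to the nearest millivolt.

Vm = 26.7 · ln[(Σ P·[cation]ₒ + Σ P·[anion]ᵢ) / (Σ P·[cation]ᵢ + Σ P·[anion]ₒ)]
Numerator = 1×8.43 + 0.025×120 = 11.43
Denominator = 1×142 + 0.025×24.1 = 142.6
Vm = 26.7 · ln(0.080153) = 26.7 × (-2.5238) = -67.39 mV

-67 mV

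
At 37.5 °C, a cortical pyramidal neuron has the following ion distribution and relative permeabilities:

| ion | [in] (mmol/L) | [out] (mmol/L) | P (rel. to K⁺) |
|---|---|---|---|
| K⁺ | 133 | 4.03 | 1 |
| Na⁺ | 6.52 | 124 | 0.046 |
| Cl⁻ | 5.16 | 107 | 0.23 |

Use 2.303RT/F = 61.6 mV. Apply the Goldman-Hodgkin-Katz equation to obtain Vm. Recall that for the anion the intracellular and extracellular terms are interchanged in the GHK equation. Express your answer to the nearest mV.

-71 mV

Vm = 61.6 · log₁₀[(Σ P·[cation]ₒ + Σ P·[anion]ᵢ) / (Σ P·[cation]ᵢ + Σ P·[anion]ₒ)]
Numerator = 1×4.03 + 0.046×124 + 0.23×5.16 = 10.92
Denominator = 1×133 + 0.046×6.52 + 0.23×107 = 157.9
Vm = 61.6 · log₁₀(0.069158) = 61.6 × (-1.1602) = -71.47 mV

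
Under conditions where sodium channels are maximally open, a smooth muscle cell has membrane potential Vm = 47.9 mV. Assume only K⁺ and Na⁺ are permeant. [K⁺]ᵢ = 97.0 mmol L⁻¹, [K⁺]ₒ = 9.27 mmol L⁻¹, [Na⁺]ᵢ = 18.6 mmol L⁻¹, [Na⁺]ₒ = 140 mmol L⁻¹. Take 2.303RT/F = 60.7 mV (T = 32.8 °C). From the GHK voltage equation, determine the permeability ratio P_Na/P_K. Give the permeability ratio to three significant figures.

Let α = P_Na/P_K. GHK: Vm = 60.7·log₁₀[(Kₒ + α·Naₒ)/(Kᵢ + α·Naᵢ)].
10^(Vm/60.7) = 10^(47.9/60.7) = 6.1536
So 6.1536·(Kᵢ + α·Naᵢ) = Kₒ + α·Naₒ → α = (6.1536·97.0 − 9.27) / (140.0 − 6.1536·18.6)
α = (596.9 − 9.27) / (140.0 − 114.5) = 587.6/25.54 = 23

23.0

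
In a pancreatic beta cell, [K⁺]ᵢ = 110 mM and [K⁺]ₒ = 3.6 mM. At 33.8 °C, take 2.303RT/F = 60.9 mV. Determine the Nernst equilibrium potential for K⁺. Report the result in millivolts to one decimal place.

-90.4 mV

E = (60.9/z) · log₁₀([K⁺]_out/[K⁺]_in) with z = +1.
= (60.9/1) · log₁₀(3.6/110) = 60.90 · log₁₀(0.03273)
= 60.90 · (-1.4851) = -90.44 mV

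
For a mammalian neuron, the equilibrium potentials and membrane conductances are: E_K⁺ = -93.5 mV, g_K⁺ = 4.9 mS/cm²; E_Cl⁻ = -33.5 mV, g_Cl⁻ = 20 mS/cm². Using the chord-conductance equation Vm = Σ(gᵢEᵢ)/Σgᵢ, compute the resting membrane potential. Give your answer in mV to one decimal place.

Σ gᵢEᵢ = 4.9·(-93.5) + 20·(-33.5) = -1128.15
Σ gᵢ = 4.9 + 20 = 24.9
Vm = -1128.15 / 24.9 = -45.31 mV

-45.3 mV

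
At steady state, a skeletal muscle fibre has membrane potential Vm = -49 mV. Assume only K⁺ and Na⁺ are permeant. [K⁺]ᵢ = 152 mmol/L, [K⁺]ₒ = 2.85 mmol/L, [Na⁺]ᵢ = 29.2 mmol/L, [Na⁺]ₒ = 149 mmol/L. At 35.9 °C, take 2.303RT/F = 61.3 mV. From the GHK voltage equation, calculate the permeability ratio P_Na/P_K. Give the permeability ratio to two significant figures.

Let α = P_Na/P_K. GHK: Vm = 61.3·log₁₀[(Kₒ + α·Naₒ)/(Kᵢ + α·Naᵢ)].
10^(Vm/61.3) = 10^(-49.0/61.3) = 0.15873
So 0.15873·(Kᵢ + α·Naᵢ) = Kₒ + α·Naₒ → α = (0.15873·152.0 − 2.85) / (149.0 − 0.15873·29.2)
α = (24.13 − 2.85) / (149.0 − 4.635) = 21.28/144.4 = 0.1474

0.15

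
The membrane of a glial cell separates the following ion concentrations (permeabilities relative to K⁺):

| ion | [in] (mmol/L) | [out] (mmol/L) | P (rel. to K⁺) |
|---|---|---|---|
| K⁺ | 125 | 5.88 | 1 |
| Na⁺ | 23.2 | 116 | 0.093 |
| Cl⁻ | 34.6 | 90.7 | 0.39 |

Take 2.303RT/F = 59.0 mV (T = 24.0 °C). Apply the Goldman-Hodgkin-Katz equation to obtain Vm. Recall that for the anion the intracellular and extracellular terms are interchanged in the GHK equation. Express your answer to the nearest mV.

-43 mV

Vm = 59.0 · log₁₀[(Σ P·[cation]ₒ + Σ P·[anion]ᵢ) / (Σ P·[cation]ᵢ + Σ P·[anion]ₒ)]
Numerator = 1×5.88 + 0.093×116 + 0.39×34.6 = 30.16
Denominator = 1×125 + 0.093×23.2 + 0.39×90.7 = 162.5
Vm = 59.0 · log₁₀(0.18558) = 59.0 × (-0.7315) = -43.16 mV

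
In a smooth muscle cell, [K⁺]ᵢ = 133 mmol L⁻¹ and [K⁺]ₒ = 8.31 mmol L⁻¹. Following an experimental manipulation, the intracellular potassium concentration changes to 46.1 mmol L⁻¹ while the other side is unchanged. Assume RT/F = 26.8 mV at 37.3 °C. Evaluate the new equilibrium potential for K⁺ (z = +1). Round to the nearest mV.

-46 mV

After the shift: [K⁺]_out = 8.31, [K⁺]_in = 46.1 mmol L⁻¹.
E_new = (26.8/1)·ln(8.31/46.1) = 26.80 · (-1.7134) = -45.92 mV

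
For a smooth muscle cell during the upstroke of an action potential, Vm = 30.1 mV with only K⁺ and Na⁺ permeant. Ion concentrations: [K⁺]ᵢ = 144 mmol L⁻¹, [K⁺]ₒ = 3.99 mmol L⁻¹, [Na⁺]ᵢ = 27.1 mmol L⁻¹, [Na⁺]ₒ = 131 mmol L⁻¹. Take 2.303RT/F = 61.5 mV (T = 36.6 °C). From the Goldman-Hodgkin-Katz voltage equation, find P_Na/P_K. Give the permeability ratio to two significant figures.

Let α = P_Na/P_K. GHK: Vm = 61.5·log₁₀[(Kₒ + α·Naₒ)/(Kᵢ + α·Naᵢ)].
10^(Vm/61.5) = 10^(30.1/61.5) = 3.0862
So 3.0862·(Kᵢ + α·Naᵢ) = Kₒ + α·Naₒ → α = (3.0862·144.0 − 3.99) / (131.0 − 3.0862·27.1)
α = (444.4 − 3.99) / (131.0 − 83.64) = 440.4/47.36 = 9.299

9.3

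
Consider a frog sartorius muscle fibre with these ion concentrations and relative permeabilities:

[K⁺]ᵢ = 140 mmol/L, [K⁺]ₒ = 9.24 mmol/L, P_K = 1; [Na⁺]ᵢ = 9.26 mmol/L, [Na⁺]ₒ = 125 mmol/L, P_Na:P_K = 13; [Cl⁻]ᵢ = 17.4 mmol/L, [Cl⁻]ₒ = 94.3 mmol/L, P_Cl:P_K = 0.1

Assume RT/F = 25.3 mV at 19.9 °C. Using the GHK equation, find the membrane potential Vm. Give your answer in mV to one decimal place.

Vm = 25.3 · ln[(Σ P·[cation]ₒ + Σ P·[anion]ᵢ) / (Σ P·[cation]ᵢ + Σ P·[anion]ₒ)]
Numerator = 1×9.24 + 13×125 + 0.1×17.4 = 1636
Denominator = 1×140 + 13×9.26 + 0.1×94.3 = 269.8
Vm = 25.3 · ln(6.0635) = 25.3 × (1.8023) = 45.60 mV

45.6 mV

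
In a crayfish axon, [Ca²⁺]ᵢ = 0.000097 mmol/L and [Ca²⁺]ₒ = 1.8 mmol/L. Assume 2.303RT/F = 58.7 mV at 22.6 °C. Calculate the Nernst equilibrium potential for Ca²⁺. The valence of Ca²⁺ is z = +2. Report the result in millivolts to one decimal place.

E = (58.7/z) · log₁₀([Ca²⁺]_out/[Ca²⁺]_in) with z = +2.
= (58.7/2) · log₁₀(1.8/0.000097) = 29.35 · log₁₀(1.856e+04)
= 29.35 · (4.2685) = 125.28 mV

125.3 mV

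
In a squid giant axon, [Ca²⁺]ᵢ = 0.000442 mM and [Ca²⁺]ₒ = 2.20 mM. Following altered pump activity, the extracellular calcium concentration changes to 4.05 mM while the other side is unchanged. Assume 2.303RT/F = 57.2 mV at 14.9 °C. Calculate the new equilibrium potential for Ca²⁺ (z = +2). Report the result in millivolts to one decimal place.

After the shift: [Ca²⁺]_out = 4.05, [Ca²⁺]_in = 0.000442 mM.
E_new = (57.2/2)·log₁₀(4.05/0.000442) = 28.60 · (3.9620) = 113.31 mV

113.3 mV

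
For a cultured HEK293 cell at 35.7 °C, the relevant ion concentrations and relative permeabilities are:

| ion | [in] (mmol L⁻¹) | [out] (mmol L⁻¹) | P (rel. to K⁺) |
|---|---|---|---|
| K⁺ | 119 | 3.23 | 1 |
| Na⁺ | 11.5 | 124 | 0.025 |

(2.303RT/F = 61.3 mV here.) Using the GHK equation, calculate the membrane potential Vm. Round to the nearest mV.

-78 mV

Vm = 61.3 · log₁₀[(Σ P·[cation]ₒ + Σ P·[anion]ᵢ) / (Σ P·[cation]ᵢ + Σ P·[anion]ₒ)]
Numerator = 1×3.23 + 0.025×124 = 6.33
Denominator = 1×119 + 0.025×11.5 = 119.3
Vm = 61.3 · log₁₀(0.053065) = 61.3 × (-1.2752) = -78.17 mV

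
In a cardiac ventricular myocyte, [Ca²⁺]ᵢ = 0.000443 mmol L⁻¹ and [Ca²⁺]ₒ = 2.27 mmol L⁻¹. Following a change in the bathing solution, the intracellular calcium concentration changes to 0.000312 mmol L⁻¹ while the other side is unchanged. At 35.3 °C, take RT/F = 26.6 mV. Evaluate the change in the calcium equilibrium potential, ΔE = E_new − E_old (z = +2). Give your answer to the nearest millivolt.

E_old = (26.6/2)·ln(2.27/0.000443) = 113.60 mV
E_new = (26.6/2)·ln(2.27/0.000312) = 118.27 mV
ΔE = 118.27 − (113.60) = 4.66 mV

5 mV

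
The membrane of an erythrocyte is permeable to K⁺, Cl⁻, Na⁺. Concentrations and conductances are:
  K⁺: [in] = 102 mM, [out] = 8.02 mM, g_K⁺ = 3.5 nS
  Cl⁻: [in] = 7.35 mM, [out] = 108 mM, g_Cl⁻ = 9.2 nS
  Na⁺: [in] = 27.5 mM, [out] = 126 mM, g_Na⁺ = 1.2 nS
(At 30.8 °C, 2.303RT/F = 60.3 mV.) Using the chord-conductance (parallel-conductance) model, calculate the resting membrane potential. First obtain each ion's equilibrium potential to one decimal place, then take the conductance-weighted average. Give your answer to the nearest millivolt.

E_K⁺ = (60.3/1)·log₁₀(8.02/102) = -66.6 mV
E_Cl⁻ = (60.3/-1)·log₁₀(108/7.35) = -70.4 mV
E_Na⁺ = (60.3/1)·log₁₀(126/27.5) = 39.9 mV
Vm = (Σ gᵢEᵢ)/(Σ gᵢ) = (3.5·-66.6 + 9.2·-70.4 + 1.2·39.9) / (3.5 + 9.2 + 1.2)
= -832.90 / 13.9 = -59.92 mV

-60 mV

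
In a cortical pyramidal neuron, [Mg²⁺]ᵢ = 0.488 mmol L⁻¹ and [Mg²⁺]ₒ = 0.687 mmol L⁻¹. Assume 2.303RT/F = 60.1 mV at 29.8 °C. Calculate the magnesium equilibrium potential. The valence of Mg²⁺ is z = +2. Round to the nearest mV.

4 mV

E = (60.1/z) · log₁₀([Mg²⁺]_out/[Mg²⁺]_in) with z = +2.
= (60.1/2) · log₁₀(0.687/0.488) = 30.05 · log₁₀(1.408)
= 30.05 · (0.1485) = 4.46 mV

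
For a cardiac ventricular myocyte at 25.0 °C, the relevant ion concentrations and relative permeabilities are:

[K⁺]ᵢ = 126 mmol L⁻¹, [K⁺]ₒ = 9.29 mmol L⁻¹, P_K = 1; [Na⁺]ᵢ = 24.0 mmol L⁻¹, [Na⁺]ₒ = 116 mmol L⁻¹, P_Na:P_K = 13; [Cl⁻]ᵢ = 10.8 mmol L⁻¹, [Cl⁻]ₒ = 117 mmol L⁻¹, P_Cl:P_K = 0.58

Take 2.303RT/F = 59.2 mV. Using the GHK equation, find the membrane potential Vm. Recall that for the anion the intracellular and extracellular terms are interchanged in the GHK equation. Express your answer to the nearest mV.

28 mV

Vm = 59.2 · log₁₀[(Σ P·[cation]ₒ + Σ P·[anion]ᵢ) / (Σ P·[cation]ᵢ + Σ P·[anion]ₒ)]
Numerator = 1×9.29 + 13×116 + 0.58×10.8 = 1524
Denominator = 1×126 + 13×24.0 + 0.58×117 = 505.9
Vm = 59.2 · log₁₀(3.0118) = 59.2 × (0.4788) = 28.35 mV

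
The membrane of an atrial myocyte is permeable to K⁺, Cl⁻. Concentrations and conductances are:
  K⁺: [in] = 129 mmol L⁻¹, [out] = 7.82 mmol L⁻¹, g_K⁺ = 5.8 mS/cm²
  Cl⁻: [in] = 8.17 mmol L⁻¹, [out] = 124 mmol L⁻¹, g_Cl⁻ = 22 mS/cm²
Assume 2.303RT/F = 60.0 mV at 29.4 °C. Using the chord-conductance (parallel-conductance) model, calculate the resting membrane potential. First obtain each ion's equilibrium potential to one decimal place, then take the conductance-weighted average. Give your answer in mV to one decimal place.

-71.3 mV

E_K⁺ = (60.0/1)·log₁₀(7.82/129) = -73.0 mV
E_Cl⁻ = (60.0/-1)·log₁₀(124/8.17) = -70.9 mV
Vm = (Σ gᵢEᵢ)/(Σ gᵢ) = (5.8·-73.0 + 22·-70.9) / (5.8 + 22)
= -1983.20 / 27.8 = -71.34 mV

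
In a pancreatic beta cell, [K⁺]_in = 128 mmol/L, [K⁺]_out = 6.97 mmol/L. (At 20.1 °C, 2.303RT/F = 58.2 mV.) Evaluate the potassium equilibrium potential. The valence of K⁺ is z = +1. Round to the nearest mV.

-74 mV

E = (58.2/z) · log₁₀([K⁺]_out/[K⁺]_in) with z = +1.
= (58.2/1) · log₁₀(6.97/128) = 58.20 · log₁₀(0.05445)
= 58.20 · (-1.2640) = -73.56 mV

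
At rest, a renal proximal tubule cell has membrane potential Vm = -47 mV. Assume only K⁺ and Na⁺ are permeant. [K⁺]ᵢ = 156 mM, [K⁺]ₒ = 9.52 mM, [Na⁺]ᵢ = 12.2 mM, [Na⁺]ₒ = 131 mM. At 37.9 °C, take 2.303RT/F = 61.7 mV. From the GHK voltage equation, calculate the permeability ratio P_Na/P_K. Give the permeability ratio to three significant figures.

0.136

Let α = P_Na/P_K. GHK: Vm = 61.7·log₁₀[(Kₒ + α·Naₒ)/(Kᵢ + α·Naᵢ)].
10^(Vm/61.7) = 10^(-47.0/61.7) = 0.17308
So 0.17308·(Kᵢ + α·Naᵢ) = Kₒ + α·Naₒ → α = (0.17308·156.0 − 9.52) / (131.0 − 0.17308·12.2)
α = (27 − 9.52) / (131.0 − 2.112) = 17.48/128.9 = 0.1356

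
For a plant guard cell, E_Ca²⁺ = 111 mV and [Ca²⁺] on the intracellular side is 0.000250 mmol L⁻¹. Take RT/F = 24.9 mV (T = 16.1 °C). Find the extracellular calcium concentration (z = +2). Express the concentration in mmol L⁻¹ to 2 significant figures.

1.9 mmol L⁻¹

Nernst: E = (24.9/2) · ln([out]/[in]), so ln([out]/[in]) = 111.0 × 2 / 24.9 = 8.9157.
[out]/[in] = e^(8.9157) = 7448.
[out] = 7448 × 0.000250 = 1.862 mmol L⁻¹.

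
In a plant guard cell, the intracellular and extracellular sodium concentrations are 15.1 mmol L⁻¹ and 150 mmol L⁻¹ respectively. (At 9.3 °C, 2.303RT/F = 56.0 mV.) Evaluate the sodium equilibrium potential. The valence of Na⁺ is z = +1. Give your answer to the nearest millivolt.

56 mV

E = (56.0/z) · log₁₀([Na⁺]_out/[Na⁺]_in) with z = +1.
= (56.0/1) · log₁₀(150/15.1) = 56.00 · log₁₀(9.934)
= 56.00 · (0.9971) = 55.84 mV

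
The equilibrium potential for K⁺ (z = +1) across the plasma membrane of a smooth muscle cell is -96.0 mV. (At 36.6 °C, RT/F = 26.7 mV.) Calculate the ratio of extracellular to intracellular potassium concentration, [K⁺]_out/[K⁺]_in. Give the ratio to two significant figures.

ln([out]/[in]) = E·z/(26.7) = -96.0 × 1 / 26.7 = -3.5955
[out]/[in] = e^(-3.5955) = 0.02745

0.027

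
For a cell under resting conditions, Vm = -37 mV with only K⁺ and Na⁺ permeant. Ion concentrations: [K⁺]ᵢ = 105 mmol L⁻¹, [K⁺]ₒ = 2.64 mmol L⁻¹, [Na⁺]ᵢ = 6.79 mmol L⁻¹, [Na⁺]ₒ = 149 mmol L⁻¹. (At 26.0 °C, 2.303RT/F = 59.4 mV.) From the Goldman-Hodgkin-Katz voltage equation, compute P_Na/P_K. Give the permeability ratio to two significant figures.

Let α = P_Na/P_K. GHK: Vm = 59.4·log₁₀[(Kₒ + α·Naₒ)/(Kᵢ + α·Naᵢ)].
10^(Vm/59.4) = 10^(-37.0/59.4) = 0.23829
So 0.23829·(Kᵢ + α·Naᵢ) = Kₒ + α·Naₒ → α = (0.23829·105.0 − 2.64) / (149.0 − 0.23829·6.79)
α = (25.02 − 2.64) / (149.0 − 1.618) = 22.38/147.4 = 0.1519

0.15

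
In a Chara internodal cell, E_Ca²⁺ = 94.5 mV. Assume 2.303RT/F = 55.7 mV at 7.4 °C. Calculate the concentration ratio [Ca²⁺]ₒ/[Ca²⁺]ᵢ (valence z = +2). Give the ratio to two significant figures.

log₁₀([out]/[in]) = E·z/(55.7) = 94.5 × 2 / 55.7 = 3.3932
[out]/[in] = 10^(3.3932) = 2473

2500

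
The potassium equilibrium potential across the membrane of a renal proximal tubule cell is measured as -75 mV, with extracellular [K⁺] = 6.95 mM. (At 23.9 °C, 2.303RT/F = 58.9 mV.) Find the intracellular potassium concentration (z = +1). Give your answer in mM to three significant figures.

130 mM

Nernst: E = (58.9/1) · log₁₀([out]/[in]), so log₁₀([out]/[in]) = -75.0 × 1 / 58.9 = -1.2733.
[out]/[in] = 10^(-1.2733) = 0.05329.
[in] = 6.95 / 0.05329 = 130.4 mM.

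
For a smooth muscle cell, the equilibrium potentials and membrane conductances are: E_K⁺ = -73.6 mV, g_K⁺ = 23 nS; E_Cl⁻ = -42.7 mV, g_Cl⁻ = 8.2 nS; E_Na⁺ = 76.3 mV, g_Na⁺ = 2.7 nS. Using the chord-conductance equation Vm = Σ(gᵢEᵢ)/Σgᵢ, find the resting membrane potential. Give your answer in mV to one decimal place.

Σ gᵢEᵢ = 23·(-73.6) + 8.2·(-42.7) + 2.7·(76.3) = -1836.93
Σ gᵢ = 23 + 8.2 + 2.7 = 33.9
Vm = -1836.93 / 33.9 = -54.19 mV

-54.2 mV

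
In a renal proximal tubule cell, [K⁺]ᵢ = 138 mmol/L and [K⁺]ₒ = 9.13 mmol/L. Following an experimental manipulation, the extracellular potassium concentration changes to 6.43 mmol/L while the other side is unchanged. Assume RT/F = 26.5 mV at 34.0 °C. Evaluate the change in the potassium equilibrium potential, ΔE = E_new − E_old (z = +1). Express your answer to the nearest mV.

-9 mV

E_old = (26.5/1)·ln(9.13/138) = -71.97 mV
E_new = (26.5/1)·ln(6.43/138) = -81.26 mV
ΔE = -81.26 − (-71.97) = -9.29 mV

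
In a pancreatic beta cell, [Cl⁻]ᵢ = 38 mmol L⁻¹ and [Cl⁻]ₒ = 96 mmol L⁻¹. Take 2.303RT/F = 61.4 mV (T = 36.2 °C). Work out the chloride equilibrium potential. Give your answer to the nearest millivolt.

-25 mV

E = (61.4/z) · log₁₀([Cl⁻]_out/[Cl⁻]_in) with z = -1.
For an anion, dividing by z = -1 reverses the sign.
= (61.4/-1) · log₁₀(96/38) = -61.40 · log₁₀(2.526)
= -61.40 · (0.4025) = -24.71 mV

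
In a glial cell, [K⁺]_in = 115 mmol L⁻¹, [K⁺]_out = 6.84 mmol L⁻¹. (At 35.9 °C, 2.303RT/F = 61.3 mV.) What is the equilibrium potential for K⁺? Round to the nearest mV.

-75 mV

E = (61.3/z) · log₁₀([K⁺]_out/[K⁺]_in) with z = +1.
= (61.3/1) · log₁₀(6.84/115) = 61.30 · log₁₀(0.05948)
= 61.30 · (-1.2256) = -75.13 mV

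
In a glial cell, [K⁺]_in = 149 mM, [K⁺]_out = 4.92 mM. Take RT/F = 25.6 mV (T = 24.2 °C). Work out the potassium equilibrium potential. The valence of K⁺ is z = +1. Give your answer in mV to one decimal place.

-87.3 mV

E = (25.6/z) · ln([K⁺]_out/[K⁺]_in) with z = +1.
= (25.6/1) · ln(4.92/149) = 25.60 · ln(0.03302)
= 25.60 · (-3.4106) = -87.31 mV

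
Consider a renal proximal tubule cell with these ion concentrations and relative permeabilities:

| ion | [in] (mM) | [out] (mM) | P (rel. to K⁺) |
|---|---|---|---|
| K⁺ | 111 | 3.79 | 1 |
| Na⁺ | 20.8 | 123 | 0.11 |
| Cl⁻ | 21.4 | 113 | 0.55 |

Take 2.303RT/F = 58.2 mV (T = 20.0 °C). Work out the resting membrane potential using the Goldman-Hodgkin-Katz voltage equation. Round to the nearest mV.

Vm = 58.2 · log₁₀[(Σ P·[cation]ₒ + Σ P·[anion]ᵢ) / (Σ P·[cation]ᵢ + Σ P·[anion]ₒ)]
Numerator = 1×3.79 + 0.11×123 + 0.55×21.4 = 29.09
Denominator = 1×111 + 0.11×20.8 + 0.55×113 = 175.4
Vm = 58.2 · log₁₀(0.16581) = 58.2 × (-0.7804) = -45.42 mV

-45 mV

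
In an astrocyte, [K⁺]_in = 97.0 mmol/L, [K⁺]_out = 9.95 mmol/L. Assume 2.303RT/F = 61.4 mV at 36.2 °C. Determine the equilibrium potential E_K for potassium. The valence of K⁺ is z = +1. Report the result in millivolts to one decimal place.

E = (61.4/z) · log₁₀([K⁺]_out/[K⁺]_in) with z = +1.
= (61.4/1) · log₁₀(9.95/97.0) = 61.40 · log₁₀(0.1026)
= 61.40 · (-0.9889) = -60.72 mV

-60.7 mV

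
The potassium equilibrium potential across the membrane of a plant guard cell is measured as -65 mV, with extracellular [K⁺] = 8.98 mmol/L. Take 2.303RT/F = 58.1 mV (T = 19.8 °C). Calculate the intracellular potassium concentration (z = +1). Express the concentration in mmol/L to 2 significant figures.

Nernst: E = (58.1/1) · log₁₀([out]/[in]), so log₁₀([out]/[in]) = -65.0 × 1 / 58.1 = -1.1188.
[out]/[in] = 10^(-1.1188) = 0.07607.
[in] = 8.98 / 0.07607 = 118 mmol/L.

120 mmol/L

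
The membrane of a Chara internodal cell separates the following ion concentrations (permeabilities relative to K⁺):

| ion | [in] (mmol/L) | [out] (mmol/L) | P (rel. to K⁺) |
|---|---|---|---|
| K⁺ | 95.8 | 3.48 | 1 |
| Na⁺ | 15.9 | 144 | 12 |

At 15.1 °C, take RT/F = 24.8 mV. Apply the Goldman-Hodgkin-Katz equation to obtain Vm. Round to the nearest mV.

45 mV

Vm = 24.8 · ln[(Σ P·[cation]ₒ + Σ P·[anion]ᵢ) / (Σ P·[cation]ᵢ + Σ P·[anion]ₒ)]
Numerator = 1×3.48 + 12×144 = 1731
Denominator = 1×95.8 + 12×15.9 = 286.6
Vm = 24.8 · ln(6.0415) = 24.8 × (1.7986) = 44.61 mV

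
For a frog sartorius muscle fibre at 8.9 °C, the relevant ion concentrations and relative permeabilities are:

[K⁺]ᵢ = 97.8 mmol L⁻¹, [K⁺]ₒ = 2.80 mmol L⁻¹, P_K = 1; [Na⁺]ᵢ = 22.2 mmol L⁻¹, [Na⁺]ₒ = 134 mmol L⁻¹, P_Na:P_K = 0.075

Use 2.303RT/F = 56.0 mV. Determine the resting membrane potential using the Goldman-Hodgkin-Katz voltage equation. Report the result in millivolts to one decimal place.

-49.8 mV

Vm = 56.0 · log₁₀[(Σ P·[cation]ₒ + Σ P·[anion]ᵢ) / (Σ P·[cation]ᵢ + Σ P·[anion]ₒ)]
Numerator = 1×2.80 + 0.075×134 = 12.85
Denominator = 1×97.8 + 0.075×22.2 = 99.47
Vm = 56.0 · log₁₀(0.12919) = 56.0 × (-0.8888) = -49.77 mV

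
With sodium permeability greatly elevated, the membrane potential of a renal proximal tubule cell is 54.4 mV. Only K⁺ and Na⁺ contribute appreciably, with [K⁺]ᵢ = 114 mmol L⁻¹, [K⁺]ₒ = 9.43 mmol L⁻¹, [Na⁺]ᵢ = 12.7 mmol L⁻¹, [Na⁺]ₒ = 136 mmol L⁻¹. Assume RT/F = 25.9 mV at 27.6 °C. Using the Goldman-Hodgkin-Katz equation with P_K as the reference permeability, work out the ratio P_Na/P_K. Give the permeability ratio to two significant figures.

29

Let α = P_Na/P_K. GHK: Vm = 25.9·ln[(Kₒ + α·Naₒ)/(Kᵢ + α·Naᵢ)].
e^(Vm/25.9) = e^(54.4/25.9) = 8.1693
So 8.1693·(Kᵢ + α·Naᵢ) = Kₒ + α·Naₒ → α = (8.1693·114.0 − 9.43) / (136.0 − 8.1693·12.7)
α = (931.3 − 9.43) / (136.0 − 103.8) = 921.9/32.25 = 28.59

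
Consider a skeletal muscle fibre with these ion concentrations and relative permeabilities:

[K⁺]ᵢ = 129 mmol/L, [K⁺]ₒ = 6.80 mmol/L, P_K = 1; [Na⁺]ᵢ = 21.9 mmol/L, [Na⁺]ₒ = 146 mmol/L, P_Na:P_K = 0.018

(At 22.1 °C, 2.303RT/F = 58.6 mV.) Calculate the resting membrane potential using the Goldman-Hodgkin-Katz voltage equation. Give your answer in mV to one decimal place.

Vm = 58.6 · log₁₀[(Σ P·[cation]ₒ + Σ P·[anion]ᵢ) / (Σ P·[cation]ᵢ + Σ P·[anion]ₒ)]
Numerator = 1×6.80 + 0.018×146 = 9.428
Denominator = 1×129 + 0.018×21.9 = 129.4
Vm = 58.6 · log₁₀(0.072863) = 58.6 × (-1.1375) = -66.66 mV

-66.7 mV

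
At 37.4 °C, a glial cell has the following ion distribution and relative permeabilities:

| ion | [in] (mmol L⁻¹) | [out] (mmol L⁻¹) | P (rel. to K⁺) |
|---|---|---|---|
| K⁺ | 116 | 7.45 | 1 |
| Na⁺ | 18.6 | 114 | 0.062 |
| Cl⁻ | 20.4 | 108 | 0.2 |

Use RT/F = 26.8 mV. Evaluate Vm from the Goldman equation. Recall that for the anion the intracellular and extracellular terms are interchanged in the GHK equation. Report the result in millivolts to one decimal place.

Vm = 26.8 · ln[(Σ P·[cation]ₒ + Σ P·[anion]ᵢ) / (Σ P·[cation]ᵢ + Σ P·[anion]ₒ)]
Numerator = 1×7.45 + 0.062×114 + 0.2×20.4 = 18.6
Denominator = 1×116 + 0.062×18.6 + 0.2×108 = 138.8
Vm = 26.8 · ln(0.13404) = 26.8 × (-2.0096) = -53.86 mV

-53.9 mV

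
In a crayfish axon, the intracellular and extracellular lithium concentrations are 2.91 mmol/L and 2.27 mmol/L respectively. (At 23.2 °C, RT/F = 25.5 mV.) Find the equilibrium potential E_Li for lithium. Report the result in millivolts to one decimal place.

-6.3 mV

E = (25.5/z) · ln([Li⁺]_out/[Li⁺]_in) with z = +1.
= (25.5/1) · ln(2.27/2.91) = 25.50 · ln(0.7801)
= 25.50 · (-0.2484) = -6.33 mV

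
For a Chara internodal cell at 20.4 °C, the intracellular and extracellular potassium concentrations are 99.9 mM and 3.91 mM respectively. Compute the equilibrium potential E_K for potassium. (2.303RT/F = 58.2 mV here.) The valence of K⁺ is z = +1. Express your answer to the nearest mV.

E = (58.2/z) · log₁₀([K⁺]_out/[K⁺]_in) with z = +1.
= (58.2/1) · log₁₀(3.91/99.9) = 58.20 · log₁₀(0.03914)
= 58.20 · (-1.4074) = -81.91 mV

-82 mV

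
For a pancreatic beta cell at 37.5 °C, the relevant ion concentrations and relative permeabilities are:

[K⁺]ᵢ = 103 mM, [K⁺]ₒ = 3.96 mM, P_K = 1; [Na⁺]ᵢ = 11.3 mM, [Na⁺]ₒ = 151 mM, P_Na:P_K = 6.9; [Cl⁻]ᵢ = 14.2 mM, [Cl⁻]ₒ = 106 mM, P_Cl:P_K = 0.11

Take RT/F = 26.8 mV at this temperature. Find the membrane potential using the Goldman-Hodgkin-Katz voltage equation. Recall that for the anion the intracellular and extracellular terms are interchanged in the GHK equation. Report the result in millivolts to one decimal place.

45.4 mV

Vm = 26.8 · ln[(Σ P·[cation]ₒ + Σ P·[anion]ᵢ) / (Σ P·[cation]ᵢ + Σ P·[anion]ₒ)]
Numerator = 1×3.96 + 6.9×151 + 0.11×14.2 = 1047
Denominator = 1×103 + 6.9×11.3 + 0.11×106 = 192.6
Vm = 26.8 · ln(5.4375) = 26.8 × (1.6933) = 45.38 mV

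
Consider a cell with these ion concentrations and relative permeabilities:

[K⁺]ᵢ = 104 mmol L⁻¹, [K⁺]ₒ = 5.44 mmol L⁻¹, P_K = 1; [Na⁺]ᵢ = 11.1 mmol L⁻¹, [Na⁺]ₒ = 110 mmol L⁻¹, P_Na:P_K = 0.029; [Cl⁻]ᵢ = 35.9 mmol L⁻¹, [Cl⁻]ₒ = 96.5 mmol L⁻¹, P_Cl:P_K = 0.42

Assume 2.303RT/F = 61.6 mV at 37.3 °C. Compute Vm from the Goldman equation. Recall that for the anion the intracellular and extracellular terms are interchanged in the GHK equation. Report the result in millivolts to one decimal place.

Vm = 61.6 · log₁₀[(Σ P·[cation]ₒ + Σ P·[anion]ᵢ) / (Σ P·[cation]ᵢ + Σ P·[anion]ₒ)]
Numerator = 1×5.44 + 0.029×110 + 0.42×35.9 = 23.71
Denominator = 1×104 + 0.029×11.1 + 0.42×96.5 = 144.9
Vm = 61.6 · log₁₀(0.16367) = 61.6 × (-0.7860) = -48.42 mV

-48.4 mV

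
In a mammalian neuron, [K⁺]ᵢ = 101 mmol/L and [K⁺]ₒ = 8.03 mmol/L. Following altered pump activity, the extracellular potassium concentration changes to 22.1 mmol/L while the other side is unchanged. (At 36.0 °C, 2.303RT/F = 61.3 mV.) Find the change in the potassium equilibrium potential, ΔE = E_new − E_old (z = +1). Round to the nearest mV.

27 mV

E_old = (61.3/1)·log₁₀(8.03/101) = -67.41 mV
E_new = (61.3/1)·log₁₀(22.1/101) = -40.45 mV
ΔE = -40.45 − (-67.41) = 26.95 mV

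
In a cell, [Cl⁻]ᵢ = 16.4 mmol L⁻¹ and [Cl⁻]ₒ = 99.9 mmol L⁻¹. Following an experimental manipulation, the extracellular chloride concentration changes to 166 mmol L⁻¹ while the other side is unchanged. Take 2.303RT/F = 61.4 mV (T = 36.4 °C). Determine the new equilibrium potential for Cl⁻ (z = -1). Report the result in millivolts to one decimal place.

After the shift: [Cl⁻]_out = 166, [Cl⁻]_in = 16.4 mmol L⁻¹.
E_new = (61.4/-1)·log₁₀(166/16.4) = -61.40 · (1.0053) = -61.72 mV

-61.7 mV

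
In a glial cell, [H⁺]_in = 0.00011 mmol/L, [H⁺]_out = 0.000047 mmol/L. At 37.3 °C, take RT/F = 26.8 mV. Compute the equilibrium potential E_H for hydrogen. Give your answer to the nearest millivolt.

E = (26.8/z) · ln([H⁺]_out/[H⁺]_in) with z = +1.
= (26.8/1) · ln(0.000047/0.00011) = 26.80 · ln(0.4273)
= 26.80 · (-0.8503) = -22.79 mV

-23 mV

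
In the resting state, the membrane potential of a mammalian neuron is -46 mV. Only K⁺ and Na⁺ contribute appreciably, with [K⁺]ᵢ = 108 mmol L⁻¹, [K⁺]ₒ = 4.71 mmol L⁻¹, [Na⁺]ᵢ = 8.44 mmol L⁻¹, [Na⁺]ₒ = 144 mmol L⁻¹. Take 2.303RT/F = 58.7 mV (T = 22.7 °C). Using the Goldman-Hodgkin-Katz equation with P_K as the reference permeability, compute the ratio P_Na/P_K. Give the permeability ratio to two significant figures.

Let α = P_Na/P_K. GHK: Vm = 58.7·log₁₀[(Kₒ + α·Naₒ)/(Kᵢ + α·Naᵢ)].
10^(Vm/58.7) = 10^(-46.0/58.7) = 0.16457
So 0.16457·(Kᵢ + α·Naᵢ) = Kₒ + α·Naₒ → α = (0.16457·108.0 − 4.71) / (144.0 − 0.16457·8.44)
α = (17.77 − 4.71) / (144.0 − 1.389) = 13.06/142.6 = 0.0916

0.092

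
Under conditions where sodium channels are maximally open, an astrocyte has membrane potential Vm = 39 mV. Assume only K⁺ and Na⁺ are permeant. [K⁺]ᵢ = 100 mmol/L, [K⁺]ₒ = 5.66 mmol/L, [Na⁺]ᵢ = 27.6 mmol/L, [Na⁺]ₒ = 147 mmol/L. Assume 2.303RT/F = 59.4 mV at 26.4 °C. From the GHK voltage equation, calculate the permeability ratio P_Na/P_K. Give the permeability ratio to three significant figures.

Let α = P_Na/P_K. GHK: Vm = 59.4·log₁₀[(Kₒ + α·Naₒ)/(Kᵢ + α·Naᵢ)].
10^(Vm/59.4) = 10^(39.0/59.4) = 4.5349
So 4.5349·(Kᵢ + α·Naᵢ) = Kₒ + α·Naₒ → α = (4.5349·100.0 − 5.66) / (147.0 − 4.5349·27.6)
α = (453.5 − 5.66) / (147.0 − 125.2) = 447.8/21.84 = 20.51

20.5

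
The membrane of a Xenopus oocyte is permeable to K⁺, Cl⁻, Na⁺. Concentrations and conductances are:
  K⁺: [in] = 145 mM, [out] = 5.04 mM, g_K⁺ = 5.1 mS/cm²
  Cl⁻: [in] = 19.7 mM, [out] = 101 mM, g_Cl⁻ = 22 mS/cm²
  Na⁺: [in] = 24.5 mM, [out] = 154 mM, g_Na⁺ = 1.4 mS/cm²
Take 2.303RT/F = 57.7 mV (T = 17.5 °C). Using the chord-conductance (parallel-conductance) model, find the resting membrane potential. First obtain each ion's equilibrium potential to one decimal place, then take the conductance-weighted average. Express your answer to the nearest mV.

E_K⁺ = (57.7/1)·log₁₀(5.04/145) = -84.2 mV
E_Cl⁻ = (57.7/-1)·log₁₀(101/19.7) = -41.0 mV
E_Na⁺ = (57.7/1)·log₁₀(154/24.5) = 46.1 mV
Vm = (Σ gᵢEᵢ)/(Σ gᵢ) = (5.1·-84.2 + 22·-41.0 + 1.4·46.1) / (5.1 + 22 + 1.4)
= -1266.88 / 28.5 = -44.45 mV

-44 mV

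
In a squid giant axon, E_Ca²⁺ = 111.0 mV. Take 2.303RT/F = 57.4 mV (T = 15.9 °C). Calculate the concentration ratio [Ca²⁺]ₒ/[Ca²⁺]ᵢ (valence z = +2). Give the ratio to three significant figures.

7370

log₁₀([out]/[in]) = E·z/(57.4) = 111.0 × 2 / 57.4 = 3.8676
[out]/[in] = 10^(3.8676) = 7372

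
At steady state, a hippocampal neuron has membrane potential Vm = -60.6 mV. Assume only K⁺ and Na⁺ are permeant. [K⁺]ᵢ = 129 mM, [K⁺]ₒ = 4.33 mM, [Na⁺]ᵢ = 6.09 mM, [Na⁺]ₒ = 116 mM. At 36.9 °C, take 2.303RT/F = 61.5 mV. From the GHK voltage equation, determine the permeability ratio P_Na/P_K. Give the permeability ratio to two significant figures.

0.078

Let α = P_Na/P_K. GHK: Vm = 61.5·log₁₀[(Kₒ + α·Naₒ)/(Kᵢ + α·Naᵢ)].
10^(Vm/61.5) = 10^(-60.6/61.5) = 0.10343
So 0.10343·(Kᵢ + α·Naᵢ) = Kₒ + α·Naₒ → α = (0.10343·129.0 − 4.33) / (116.0 − 0.10343·6.09)
α = (13.34 − 4.33) / (116.0 − 0.6299) = 9.012/115.4 = 0.07811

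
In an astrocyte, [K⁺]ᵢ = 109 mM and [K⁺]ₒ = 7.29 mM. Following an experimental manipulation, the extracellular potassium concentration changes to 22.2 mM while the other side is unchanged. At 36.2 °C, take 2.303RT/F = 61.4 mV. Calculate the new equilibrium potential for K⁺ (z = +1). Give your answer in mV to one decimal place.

-42.4 mV

After the shift: [K⁺]_out = 22.2, [K⁺]_in = 109 mM.
E_new = (61.4/1)·log₁₀(22.2/109) = 61.40 · (-0.6911) = -42.43 mV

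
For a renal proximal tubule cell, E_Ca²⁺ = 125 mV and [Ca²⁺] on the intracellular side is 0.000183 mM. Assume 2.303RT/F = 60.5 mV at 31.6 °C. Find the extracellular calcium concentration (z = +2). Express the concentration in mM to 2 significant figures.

2.5 mM

Nernst: E = (60.5/2) · log₁₀([out]/[in]), so log₁₀([out]/[in]) = 125.0 × 2 / 60.5 = 4.1322.
[out]/[in] = 10^(4.1322) = 1.356e+04.
[out] = 1.356e+04 × 0.000183 = 2.481 mM.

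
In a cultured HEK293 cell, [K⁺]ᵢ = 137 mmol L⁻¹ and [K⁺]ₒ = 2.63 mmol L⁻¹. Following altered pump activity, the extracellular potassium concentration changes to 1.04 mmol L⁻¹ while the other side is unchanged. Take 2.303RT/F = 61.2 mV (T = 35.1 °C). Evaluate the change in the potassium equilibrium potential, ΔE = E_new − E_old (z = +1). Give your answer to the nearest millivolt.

-25 mV

E_old = (61.2/1)·log₁₀(2.63/137) = -105.07 mV
E_new = (61.2/1)·log₁₀(1.04/137) = -129.72 mV
ΔE = -129.72 − (-105.07) = -24.66 mV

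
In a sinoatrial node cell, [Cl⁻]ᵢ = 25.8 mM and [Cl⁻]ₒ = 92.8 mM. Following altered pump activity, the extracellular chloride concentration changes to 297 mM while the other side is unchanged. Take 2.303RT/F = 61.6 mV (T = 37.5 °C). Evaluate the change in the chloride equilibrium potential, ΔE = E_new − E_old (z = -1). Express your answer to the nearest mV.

E_old = (61.6/-1)·log₁₀(92.8/25.8) = -34.25 mV
E_new = (61.6/-1)·log₁₀(297/25.8) = -65.37 mV
ΔE = -65.37 − (-34.25) = -31.12 mV

-31 mV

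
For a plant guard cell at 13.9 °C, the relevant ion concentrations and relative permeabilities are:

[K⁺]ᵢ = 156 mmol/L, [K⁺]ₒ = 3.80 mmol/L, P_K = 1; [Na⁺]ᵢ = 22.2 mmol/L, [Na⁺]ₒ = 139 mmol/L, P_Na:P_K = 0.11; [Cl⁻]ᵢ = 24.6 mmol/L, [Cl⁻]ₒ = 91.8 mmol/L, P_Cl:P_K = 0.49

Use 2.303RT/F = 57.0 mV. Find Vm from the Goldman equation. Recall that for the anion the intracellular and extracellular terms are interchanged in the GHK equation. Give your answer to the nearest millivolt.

Vm = 57.0 · log₁₀[(Σ P·[cation]ₒ + Σ P·[anion]ᵢ) / (Σ P·[cation]ᵢ + Σ P·[anion]ₒ)]
Numerator = 1×3.80 + 0.11×139 + 0.49×24.6 = 31.14
Denominator = 1×156 + 0.11×22.2 + 0.49×91.8 = 203.4
Vm = 57.0 · log₁₀(0.1531) = 57.0 × (-0.8150) = -46.46 mV

-46 mV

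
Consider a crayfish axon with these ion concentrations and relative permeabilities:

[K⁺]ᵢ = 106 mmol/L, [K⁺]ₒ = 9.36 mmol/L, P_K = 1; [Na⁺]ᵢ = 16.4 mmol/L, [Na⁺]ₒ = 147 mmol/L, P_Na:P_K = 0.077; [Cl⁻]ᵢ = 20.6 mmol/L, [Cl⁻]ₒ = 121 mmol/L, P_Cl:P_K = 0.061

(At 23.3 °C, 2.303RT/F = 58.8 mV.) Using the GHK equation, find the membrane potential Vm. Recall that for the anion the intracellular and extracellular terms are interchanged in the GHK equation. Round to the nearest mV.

-42 mV

Vm = 58.8 · log₁₀[(Σ P·[cation]ₒ + Σ P·[anion]ᵢ) / (Σ P·[cation]ᵢ + Σ P·[anion]ₒ)]
Numerator = 1×9.36 + 0.077×147 + 0.061×20.6 = 21.94
Denominator = 1×106 + 0.077×16.4 + 0.061×121 = 114.6
Vm = 58.8 · log₁₀(0.19134) = 58.8 × (-0.7182) = -42.23 mV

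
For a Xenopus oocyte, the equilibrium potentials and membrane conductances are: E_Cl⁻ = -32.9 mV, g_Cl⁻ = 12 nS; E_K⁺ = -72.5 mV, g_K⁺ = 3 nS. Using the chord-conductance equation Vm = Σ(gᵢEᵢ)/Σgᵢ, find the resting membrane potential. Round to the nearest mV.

-41 mV

Σ gᵢEᵢ = 12·(-32.9) + 3·(-72.5) = -612.30
Σ gᵢ = 12 + 3 = 15
Vm = -612.30 / 15 = -40.82 mV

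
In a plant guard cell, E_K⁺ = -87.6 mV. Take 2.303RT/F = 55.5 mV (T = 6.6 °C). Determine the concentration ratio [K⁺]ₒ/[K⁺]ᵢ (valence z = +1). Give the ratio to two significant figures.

0.026

log₁₀([out]/[in]) = E·z/(55.5) = -87.6 × 1 / 55.5 = -1.5784
[out]/[in] = 10^(-1.5784) = 0.0264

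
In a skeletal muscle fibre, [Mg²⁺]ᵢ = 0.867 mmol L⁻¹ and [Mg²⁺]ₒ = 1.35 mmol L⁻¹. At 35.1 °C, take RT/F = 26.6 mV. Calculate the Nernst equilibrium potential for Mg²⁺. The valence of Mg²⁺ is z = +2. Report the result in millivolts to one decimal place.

E = (26.6/z) · ln([Mg²⁺]_out/[Mg²⁺]_in) with z = +2.
= (26.6/2) · ln(1.35/0.867) = 13.30 · ln(1.557)
= 13.30 · (0.4428) = 5.89 mV

5.9 mV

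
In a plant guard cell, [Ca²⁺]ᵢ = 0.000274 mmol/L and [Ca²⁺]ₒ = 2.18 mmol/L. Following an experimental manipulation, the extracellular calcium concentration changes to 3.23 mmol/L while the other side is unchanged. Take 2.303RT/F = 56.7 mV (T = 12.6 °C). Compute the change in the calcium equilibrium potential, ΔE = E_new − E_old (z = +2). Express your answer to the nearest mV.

5 mV

E_old = (56.7/2)·log₁₀(2.18/0.000274) = 110.59 mV
E_new = (56.7/2)·log₁₀(3.23/0.000274) = 115.43 mV
ΔE = 115.43 − (110.59) = 4.84 mV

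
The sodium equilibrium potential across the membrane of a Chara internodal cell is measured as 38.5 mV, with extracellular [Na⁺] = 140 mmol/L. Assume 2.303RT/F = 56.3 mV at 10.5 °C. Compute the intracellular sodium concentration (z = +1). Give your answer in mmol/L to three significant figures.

Nernst: E = (56.3/1) · log₁₀([out]/[in]), so log₁₀([out]/[in]) = 38.5 × 1 / 56.3 = 0.6838.
[out]/[in] = 10^(0.6838) = 4.829.
[in] = 140 / 4.829 = 28.99 mmol/L.

29.0 mmol/L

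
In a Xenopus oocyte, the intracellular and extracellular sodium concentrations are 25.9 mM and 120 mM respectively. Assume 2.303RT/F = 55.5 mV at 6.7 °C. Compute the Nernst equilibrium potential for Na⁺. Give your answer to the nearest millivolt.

E = (55.5/z) · log₁₀([Na⁺]_out/[Na⁺]_in) with z = +1.
= (55.5/1) · log₁₀(120/25.9) = 55.50 · log₁₀(4.633)
= 55.50 · (0.6659) = 36.96 mV

37 mV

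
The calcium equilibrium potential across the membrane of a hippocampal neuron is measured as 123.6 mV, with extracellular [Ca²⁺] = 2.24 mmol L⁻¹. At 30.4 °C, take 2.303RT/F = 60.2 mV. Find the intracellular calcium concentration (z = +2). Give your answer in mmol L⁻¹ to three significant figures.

Nernst: E = (60.2/2) · log₁₀([out]/[in]), so log₁₀([out]/[in]) = 123.6 × 2 / 60.2 = 4.1063.
[out]/[in] = 10^(4.1063) = 1.277e+04.
[in] = 2.24 / 1.277e+04 = 0.0001754 mmol L⁻¹.

0.000175 mmol L⁻¹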